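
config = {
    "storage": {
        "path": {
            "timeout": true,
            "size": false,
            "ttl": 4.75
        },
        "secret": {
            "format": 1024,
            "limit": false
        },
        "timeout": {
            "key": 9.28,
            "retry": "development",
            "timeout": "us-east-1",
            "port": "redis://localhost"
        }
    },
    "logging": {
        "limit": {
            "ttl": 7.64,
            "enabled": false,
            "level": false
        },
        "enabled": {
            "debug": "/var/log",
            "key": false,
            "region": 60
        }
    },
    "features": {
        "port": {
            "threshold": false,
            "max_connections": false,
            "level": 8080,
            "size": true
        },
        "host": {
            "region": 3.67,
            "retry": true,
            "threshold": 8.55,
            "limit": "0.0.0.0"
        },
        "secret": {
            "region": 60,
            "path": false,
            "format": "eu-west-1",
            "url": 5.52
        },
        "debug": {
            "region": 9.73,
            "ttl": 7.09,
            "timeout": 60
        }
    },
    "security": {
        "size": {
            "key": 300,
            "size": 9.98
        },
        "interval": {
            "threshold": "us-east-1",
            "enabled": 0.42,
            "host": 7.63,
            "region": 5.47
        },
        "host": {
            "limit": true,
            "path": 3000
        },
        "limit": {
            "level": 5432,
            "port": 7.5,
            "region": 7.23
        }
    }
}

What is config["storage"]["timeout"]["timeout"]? "us-east-1"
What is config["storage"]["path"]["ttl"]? 4.75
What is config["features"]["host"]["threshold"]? 8.55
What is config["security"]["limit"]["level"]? 5432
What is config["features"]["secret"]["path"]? False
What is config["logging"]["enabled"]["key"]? False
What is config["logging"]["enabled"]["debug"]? "/var/log"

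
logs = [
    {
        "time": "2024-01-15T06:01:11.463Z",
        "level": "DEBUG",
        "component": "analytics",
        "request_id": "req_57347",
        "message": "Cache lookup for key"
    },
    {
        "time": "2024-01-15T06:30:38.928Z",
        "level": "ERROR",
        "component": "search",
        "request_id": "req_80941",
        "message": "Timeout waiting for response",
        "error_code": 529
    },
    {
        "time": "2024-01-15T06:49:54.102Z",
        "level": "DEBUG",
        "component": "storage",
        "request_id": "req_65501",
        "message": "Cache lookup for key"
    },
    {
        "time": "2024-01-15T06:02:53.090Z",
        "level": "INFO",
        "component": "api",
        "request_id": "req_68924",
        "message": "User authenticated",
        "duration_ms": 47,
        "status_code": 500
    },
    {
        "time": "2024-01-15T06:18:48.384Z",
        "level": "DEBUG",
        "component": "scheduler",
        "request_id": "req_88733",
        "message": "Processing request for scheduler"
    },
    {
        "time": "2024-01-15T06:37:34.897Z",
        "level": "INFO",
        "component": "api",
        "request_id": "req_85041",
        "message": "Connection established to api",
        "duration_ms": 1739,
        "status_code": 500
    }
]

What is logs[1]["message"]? "Timeout waiting for response"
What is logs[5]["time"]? "2024-01-15T06:37:34.897Z"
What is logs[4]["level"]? "DEBUG"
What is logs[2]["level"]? "DEBUG"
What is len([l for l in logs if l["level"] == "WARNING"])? 0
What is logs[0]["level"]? "DEBUG"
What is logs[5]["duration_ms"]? 1739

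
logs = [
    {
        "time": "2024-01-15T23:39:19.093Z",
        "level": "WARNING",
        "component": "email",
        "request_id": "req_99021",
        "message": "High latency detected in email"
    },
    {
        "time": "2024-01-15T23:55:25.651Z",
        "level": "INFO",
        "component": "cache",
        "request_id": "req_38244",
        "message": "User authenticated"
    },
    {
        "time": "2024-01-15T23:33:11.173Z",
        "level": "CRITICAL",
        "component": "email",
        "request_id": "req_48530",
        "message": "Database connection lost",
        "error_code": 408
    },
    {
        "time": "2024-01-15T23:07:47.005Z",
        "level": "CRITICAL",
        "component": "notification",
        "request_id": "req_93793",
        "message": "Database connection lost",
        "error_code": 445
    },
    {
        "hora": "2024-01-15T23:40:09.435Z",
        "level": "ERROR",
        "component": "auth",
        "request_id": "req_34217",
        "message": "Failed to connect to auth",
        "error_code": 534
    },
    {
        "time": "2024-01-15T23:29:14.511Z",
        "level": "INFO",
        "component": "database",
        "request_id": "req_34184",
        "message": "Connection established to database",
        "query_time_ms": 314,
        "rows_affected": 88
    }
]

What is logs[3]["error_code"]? 445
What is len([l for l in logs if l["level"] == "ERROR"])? 1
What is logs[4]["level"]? "ERROR"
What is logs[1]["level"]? "INFO"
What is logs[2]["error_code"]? 408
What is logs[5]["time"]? "2024-01-15T23:29:14.511Z"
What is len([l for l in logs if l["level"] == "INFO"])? 2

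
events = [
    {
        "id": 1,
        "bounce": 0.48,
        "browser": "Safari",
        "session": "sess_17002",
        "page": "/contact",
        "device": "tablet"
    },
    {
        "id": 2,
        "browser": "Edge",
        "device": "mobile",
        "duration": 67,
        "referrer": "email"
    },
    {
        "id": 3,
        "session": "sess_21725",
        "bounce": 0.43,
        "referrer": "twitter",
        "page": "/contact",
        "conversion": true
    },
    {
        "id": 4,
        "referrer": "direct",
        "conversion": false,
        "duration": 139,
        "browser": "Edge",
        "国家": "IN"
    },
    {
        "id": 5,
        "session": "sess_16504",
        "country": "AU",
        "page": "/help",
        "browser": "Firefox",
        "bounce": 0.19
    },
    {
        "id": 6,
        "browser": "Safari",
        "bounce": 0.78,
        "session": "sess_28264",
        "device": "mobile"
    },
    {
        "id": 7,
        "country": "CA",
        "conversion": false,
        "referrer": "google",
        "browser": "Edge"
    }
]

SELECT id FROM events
[1, 2, 3, 4, 5, 6, 7]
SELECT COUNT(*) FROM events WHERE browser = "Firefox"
1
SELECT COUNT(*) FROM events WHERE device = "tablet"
1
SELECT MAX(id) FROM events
7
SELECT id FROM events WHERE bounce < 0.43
[5]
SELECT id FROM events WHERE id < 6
[1, 2, 3, 4, 5]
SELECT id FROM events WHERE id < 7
[1, 2, 3, 4, 5, 6]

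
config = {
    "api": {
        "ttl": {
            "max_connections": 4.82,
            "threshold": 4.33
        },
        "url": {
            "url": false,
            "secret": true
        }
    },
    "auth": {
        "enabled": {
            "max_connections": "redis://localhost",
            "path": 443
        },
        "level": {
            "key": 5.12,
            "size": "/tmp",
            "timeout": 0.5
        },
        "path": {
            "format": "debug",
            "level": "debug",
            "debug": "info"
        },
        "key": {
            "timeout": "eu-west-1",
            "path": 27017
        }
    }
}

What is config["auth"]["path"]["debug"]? "info"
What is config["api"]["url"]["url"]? False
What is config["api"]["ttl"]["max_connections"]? 4.82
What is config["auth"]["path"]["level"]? "debug"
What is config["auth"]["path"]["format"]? "debug"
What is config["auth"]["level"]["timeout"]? 0.5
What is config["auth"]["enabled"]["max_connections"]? "redis://localhost"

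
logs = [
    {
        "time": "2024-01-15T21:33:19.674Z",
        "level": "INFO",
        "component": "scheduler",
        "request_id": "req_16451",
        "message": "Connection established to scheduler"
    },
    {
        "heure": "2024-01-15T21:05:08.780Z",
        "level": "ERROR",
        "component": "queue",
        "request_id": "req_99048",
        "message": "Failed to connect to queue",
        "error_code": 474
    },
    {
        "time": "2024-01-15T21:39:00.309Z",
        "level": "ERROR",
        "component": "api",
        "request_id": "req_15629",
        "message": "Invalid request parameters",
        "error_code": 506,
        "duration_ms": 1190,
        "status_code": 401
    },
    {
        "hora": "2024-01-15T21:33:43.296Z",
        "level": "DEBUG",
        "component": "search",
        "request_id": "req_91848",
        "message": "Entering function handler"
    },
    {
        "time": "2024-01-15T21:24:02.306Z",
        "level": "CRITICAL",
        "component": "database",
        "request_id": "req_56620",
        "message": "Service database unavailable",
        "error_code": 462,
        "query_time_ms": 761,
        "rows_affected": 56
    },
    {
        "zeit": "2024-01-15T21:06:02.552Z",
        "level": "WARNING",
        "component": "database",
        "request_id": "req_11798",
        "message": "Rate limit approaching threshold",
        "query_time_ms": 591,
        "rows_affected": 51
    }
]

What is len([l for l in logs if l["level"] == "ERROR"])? 2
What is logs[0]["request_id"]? "req_16451"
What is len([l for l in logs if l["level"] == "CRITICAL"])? 1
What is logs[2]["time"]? "2024-01-15T21:39:00.309Z"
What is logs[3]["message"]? "Entering function handler"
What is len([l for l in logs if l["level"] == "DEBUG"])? 1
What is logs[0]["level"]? "INFO"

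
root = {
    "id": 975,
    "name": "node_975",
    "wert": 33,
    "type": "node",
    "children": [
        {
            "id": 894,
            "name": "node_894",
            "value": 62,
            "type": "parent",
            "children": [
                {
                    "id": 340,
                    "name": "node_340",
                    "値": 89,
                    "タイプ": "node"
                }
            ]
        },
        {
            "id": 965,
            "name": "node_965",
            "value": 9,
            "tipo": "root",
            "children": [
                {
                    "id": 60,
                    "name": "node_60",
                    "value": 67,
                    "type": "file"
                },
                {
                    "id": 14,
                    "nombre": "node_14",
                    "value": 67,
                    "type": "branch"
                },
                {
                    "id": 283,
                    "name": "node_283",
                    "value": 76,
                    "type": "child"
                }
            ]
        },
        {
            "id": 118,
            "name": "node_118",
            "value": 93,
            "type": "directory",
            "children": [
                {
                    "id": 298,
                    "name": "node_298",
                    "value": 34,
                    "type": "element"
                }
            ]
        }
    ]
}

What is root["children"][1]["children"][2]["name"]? "node_283"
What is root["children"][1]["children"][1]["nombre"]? "node_14"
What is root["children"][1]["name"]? "node_965"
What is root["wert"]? 33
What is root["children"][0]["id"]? 894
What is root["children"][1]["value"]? 9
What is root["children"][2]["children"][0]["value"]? 34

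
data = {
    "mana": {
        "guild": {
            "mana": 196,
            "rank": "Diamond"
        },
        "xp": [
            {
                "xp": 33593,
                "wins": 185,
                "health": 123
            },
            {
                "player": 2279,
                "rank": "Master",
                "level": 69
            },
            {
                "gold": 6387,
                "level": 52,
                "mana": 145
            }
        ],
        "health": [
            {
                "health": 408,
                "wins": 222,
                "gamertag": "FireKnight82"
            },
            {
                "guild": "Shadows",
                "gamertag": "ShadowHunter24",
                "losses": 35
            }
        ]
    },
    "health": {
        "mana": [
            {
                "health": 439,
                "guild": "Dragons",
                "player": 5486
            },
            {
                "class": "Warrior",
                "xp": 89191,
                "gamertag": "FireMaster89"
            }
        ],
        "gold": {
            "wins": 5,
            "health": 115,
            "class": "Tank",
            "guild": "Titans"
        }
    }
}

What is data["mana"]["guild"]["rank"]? "Diamond"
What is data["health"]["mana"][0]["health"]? 439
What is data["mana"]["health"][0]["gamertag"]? "FireKnight82"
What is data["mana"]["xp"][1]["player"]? 2279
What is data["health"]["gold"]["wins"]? 5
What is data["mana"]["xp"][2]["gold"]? 6387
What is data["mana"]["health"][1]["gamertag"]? "ShadowHunter24"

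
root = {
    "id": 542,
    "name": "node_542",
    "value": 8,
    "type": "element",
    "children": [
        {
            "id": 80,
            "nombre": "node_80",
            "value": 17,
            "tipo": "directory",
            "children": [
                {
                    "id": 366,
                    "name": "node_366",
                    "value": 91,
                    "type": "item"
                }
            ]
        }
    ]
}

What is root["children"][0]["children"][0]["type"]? "item"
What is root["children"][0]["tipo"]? "directory"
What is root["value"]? 8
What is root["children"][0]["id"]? 80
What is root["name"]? "node_542"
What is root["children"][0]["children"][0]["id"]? 366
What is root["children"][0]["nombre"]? "node_80"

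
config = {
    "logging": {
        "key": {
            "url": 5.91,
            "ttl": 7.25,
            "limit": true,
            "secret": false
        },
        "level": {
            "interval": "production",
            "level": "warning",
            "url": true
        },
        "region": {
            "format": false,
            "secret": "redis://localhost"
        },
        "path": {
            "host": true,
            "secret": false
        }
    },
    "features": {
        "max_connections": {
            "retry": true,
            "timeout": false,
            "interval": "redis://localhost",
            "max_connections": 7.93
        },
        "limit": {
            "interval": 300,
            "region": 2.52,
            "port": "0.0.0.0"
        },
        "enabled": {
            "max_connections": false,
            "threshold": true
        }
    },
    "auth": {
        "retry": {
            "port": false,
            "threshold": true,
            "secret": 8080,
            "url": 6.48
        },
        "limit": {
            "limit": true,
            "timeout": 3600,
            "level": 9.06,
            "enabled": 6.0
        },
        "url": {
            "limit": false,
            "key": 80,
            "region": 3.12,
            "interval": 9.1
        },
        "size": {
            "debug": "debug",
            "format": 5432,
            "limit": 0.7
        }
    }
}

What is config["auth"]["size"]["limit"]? 0.7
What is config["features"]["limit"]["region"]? 2.52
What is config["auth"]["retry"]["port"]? False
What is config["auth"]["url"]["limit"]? False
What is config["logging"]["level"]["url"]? True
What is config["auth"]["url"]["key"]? 80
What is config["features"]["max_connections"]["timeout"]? False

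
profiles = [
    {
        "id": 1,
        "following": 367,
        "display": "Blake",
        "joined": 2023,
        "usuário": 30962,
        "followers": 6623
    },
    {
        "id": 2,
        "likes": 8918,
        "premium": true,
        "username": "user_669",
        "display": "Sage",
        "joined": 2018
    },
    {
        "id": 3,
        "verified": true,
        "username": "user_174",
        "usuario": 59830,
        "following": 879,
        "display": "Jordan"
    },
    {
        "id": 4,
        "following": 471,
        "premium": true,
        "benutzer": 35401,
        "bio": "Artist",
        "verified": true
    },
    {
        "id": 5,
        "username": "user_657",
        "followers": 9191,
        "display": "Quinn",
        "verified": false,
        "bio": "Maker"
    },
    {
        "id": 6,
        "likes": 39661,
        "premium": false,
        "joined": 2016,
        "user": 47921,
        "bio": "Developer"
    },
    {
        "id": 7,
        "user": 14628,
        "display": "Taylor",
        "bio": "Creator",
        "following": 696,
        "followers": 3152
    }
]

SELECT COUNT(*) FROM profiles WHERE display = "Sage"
1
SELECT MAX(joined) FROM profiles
2023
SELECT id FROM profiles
[1, 2, 3, 4, 5, 6, 7]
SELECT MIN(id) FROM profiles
1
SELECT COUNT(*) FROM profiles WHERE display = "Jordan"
1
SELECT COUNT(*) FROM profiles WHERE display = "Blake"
1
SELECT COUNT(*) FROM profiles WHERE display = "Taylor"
1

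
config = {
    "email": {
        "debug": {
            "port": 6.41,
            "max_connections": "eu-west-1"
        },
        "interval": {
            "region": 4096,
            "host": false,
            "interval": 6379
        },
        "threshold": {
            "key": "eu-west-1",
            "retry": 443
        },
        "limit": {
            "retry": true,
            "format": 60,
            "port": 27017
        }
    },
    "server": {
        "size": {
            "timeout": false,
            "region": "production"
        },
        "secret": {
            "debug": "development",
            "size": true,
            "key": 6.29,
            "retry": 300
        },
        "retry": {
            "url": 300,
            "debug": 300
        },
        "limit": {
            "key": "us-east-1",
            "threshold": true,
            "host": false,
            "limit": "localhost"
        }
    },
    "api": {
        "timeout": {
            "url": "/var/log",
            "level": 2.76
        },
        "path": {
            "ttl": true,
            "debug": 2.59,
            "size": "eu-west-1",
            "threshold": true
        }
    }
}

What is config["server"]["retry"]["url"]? 300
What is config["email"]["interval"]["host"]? False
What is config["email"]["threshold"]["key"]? "eu-west-1"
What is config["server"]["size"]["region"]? "production"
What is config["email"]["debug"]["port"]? 6.41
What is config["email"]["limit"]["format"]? 60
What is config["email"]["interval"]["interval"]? 6379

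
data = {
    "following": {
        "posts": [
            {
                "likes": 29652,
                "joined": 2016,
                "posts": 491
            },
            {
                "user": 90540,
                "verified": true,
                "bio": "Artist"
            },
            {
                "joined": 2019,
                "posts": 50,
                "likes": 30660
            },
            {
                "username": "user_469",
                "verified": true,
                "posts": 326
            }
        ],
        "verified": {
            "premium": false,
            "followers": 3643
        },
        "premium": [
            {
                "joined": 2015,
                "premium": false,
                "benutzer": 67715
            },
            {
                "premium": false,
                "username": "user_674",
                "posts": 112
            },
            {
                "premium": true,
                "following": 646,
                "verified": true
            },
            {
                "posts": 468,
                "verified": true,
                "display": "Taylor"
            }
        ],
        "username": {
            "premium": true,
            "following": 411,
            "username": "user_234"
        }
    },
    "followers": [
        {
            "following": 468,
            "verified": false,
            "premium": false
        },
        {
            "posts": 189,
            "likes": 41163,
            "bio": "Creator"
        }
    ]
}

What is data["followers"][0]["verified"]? False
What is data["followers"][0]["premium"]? False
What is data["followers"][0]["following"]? 468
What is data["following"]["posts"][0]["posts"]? 491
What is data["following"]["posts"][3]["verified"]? True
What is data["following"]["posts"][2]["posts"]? 50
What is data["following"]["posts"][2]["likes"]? 30660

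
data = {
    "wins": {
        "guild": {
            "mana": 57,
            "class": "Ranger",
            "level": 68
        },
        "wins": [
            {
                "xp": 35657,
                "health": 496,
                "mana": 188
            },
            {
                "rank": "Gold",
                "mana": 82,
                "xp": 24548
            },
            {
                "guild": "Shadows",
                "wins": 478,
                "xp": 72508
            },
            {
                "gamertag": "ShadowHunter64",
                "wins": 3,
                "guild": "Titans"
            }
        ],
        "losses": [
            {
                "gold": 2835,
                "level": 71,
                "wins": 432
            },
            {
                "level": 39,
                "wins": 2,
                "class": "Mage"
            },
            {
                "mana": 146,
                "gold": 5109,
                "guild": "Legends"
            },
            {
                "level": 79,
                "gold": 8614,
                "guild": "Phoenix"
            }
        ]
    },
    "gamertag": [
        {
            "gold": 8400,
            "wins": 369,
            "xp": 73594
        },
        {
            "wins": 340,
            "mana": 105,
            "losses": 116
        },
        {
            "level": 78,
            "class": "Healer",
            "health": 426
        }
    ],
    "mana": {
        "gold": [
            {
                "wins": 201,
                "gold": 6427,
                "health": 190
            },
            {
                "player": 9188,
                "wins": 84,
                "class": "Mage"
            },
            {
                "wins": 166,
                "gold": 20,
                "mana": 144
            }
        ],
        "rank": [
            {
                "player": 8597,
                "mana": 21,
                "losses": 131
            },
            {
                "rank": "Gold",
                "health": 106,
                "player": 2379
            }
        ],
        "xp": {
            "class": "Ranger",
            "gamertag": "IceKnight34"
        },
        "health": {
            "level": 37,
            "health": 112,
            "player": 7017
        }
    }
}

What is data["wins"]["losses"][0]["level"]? 71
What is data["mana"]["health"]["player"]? 7017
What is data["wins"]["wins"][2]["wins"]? 478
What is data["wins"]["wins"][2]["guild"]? "Shadows"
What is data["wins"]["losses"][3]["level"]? 79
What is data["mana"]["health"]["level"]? 37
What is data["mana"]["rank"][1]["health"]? 106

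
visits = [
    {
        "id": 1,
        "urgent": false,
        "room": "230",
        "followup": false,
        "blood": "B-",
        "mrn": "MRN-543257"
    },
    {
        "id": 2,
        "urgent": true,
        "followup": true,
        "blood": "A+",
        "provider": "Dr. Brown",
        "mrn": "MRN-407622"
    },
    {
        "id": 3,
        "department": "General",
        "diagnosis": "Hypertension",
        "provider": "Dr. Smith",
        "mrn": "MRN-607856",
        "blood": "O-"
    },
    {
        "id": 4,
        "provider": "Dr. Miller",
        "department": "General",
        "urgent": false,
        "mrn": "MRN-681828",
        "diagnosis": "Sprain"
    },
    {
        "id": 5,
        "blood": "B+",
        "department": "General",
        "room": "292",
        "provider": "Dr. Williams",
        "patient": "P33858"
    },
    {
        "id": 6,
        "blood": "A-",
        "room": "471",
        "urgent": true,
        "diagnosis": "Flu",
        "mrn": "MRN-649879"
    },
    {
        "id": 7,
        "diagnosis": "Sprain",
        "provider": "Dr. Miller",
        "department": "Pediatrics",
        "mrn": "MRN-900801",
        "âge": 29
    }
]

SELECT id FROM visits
[1, 2, 3, 4, 5, 6, 7]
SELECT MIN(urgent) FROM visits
False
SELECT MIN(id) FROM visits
1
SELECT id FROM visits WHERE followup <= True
[1, 2]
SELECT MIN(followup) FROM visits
False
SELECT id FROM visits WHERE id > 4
[5, 6, 7]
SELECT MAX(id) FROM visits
7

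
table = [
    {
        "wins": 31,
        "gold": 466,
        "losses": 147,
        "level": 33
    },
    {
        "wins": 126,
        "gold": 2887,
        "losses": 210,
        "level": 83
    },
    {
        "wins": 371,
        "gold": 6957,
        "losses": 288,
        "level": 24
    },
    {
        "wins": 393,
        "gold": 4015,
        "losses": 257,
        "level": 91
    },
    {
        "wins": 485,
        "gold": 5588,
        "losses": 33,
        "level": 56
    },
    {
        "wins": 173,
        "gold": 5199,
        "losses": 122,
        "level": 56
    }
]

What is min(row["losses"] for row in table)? 33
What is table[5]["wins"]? 173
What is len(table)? 6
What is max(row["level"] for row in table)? 91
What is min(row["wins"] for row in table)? 31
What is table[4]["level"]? 56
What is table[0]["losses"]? 147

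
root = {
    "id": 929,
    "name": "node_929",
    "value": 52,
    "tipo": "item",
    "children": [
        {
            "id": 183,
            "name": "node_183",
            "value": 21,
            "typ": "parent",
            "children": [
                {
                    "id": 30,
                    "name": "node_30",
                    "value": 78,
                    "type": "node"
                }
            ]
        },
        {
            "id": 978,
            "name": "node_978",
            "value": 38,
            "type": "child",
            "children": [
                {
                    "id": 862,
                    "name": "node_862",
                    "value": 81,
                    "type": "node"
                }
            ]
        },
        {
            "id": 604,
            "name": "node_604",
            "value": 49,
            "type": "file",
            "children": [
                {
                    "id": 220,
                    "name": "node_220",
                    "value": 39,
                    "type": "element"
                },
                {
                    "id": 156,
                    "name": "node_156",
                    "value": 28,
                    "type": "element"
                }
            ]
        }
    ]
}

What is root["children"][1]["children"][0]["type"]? "node"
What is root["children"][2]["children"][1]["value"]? 28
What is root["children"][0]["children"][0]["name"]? "node_30"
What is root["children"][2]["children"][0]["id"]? 220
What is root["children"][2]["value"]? 49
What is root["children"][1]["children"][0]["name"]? "node_862"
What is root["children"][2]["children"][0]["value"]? 39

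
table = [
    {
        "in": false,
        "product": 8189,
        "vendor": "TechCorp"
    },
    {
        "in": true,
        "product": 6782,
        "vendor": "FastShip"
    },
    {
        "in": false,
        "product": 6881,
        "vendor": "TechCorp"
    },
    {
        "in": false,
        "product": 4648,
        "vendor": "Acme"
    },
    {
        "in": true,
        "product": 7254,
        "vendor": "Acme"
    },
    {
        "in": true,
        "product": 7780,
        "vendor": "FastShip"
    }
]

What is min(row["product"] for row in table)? 4648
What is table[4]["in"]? True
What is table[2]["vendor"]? "TechCorp"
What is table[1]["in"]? True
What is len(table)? 6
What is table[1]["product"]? 6782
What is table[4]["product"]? 7254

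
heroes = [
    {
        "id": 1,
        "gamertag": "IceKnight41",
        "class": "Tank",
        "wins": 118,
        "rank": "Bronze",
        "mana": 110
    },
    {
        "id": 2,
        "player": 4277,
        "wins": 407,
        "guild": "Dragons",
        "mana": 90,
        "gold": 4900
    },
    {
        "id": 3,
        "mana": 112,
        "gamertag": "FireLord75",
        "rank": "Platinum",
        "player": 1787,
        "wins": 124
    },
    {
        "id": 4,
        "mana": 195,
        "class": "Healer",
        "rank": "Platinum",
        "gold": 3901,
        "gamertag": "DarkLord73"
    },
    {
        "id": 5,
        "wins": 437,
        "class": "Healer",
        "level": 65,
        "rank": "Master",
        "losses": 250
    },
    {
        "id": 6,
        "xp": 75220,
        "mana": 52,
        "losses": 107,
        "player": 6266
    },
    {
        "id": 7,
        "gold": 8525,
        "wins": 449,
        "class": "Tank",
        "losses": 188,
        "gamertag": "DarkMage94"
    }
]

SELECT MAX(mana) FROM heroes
195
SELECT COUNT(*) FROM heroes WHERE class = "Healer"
2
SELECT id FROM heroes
[1, 2, 3, 4, 5, 6, 7]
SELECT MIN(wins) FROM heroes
118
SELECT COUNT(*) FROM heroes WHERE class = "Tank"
2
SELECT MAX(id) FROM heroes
7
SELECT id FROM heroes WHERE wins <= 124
[1, 3]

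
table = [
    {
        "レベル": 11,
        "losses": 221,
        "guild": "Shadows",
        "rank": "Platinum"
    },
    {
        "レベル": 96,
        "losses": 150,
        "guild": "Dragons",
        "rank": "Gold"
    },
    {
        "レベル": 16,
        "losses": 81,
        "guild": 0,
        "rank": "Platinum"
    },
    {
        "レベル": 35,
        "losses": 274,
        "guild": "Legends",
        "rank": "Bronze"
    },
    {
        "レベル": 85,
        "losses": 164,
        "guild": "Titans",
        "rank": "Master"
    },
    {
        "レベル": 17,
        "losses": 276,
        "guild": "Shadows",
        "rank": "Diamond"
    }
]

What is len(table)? 6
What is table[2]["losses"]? 81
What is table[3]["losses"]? 274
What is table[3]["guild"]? "Legends"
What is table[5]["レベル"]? 17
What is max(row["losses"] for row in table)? 276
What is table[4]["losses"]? 164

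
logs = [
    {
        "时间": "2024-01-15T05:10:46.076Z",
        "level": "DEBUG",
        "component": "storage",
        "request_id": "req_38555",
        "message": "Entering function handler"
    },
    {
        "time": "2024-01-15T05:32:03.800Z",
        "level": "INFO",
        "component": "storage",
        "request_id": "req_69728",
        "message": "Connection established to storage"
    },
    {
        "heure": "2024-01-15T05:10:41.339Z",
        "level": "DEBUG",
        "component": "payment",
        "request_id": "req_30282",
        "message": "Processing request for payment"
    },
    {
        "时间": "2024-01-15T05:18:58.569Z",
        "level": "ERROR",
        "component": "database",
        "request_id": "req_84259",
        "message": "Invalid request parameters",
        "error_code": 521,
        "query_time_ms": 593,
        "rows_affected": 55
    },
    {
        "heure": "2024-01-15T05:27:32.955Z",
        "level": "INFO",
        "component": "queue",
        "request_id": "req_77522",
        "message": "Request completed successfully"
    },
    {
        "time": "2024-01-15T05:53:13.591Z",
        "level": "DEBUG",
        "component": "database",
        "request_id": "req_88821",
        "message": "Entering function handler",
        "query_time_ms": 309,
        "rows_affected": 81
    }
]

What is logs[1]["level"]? "INFO"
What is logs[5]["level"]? "DEBUG"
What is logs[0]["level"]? "DEBUG"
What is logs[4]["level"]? "INFO"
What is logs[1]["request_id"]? "req_69728"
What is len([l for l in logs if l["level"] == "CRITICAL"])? 0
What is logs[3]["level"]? "ERROR"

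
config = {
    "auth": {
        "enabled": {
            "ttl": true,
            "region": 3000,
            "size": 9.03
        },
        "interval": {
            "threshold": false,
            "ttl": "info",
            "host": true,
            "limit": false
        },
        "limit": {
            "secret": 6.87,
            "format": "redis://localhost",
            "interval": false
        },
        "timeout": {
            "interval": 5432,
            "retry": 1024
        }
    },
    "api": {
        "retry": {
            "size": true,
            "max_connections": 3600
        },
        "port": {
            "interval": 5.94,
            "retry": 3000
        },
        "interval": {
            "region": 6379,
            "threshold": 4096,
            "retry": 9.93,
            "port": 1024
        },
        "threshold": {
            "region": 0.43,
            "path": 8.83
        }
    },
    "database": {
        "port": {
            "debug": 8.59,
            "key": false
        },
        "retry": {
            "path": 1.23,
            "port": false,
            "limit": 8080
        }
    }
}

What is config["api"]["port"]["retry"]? 3000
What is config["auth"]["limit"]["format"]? "redis://localhost"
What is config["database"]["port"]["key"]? False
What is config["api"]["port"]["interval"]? 5.94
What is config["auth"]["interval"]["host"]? True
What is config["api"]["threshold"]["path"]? 8.83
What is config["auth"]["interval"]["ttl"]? "info"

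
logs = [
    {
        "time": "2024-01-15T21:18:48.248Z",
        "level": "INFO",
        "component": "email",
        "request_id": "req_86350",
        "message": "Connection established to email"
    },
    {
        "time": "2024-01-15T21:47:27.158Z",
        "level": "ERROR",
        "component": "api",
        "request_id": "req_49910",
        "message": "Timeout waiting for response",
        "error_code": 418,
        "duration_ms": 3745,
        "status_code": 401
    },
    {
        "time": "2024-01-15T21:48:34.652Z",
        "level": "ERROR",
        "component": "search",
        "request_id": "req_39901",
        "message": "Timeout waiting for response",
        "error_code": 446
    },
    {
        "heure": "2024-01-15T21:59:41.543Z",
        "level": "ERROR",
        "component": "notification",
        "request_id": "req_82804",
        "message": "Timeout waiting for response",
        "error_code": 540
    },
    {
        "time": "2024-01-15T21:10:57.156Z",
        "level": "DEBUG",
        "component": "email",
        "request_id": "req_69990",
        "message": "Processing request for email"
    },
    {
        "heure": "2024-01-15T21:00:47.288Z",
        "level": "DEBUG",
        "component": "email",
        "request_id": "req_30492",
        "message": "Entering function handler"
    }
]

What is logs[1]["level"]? "ERROR"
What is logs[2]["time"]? "2024-01-15T21:48:34.652Z"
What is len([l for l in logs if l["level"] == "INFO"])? 1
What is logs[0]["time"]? "2024-01-15T21:18:48.248Z"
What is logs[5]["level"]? "DEBUG"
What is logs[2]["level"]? "ERROR"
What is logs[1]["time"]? "2024-01-15T21:47:27.158Z"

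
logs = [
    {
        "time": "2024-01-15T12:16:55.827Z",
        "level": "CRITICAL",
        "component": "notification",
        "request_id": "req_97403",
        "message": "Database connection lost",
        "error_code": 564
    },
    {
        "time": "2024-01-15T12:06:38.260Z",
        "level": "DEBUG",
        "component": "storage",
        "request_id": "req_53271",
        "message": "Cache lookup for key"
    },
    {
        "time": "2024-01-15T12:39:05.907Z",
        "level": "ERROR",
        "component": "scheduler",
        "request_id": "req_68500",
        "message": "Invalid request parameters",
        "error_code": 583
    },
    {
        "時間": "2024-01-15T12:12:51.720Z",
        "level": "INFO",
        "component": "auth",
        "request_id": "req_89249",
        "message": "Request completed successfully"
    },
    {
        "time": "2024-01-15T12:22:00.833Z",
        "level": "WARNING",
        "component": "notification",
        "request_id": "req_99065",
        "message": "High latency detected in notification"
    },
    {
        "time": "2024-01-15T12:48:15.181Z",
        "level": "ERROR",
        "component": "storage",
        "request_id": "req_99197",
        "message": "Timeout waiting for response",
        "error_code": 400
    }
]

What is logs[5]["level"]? "ERROR"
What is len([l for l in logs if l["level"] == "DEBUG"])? 1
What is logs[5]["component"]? "storage"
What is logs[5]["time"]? "2024-01-15T12:48:15.181Z"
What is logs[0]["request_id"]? "req_97403"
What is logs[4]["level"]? "WARNING"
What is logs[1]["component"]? "storage"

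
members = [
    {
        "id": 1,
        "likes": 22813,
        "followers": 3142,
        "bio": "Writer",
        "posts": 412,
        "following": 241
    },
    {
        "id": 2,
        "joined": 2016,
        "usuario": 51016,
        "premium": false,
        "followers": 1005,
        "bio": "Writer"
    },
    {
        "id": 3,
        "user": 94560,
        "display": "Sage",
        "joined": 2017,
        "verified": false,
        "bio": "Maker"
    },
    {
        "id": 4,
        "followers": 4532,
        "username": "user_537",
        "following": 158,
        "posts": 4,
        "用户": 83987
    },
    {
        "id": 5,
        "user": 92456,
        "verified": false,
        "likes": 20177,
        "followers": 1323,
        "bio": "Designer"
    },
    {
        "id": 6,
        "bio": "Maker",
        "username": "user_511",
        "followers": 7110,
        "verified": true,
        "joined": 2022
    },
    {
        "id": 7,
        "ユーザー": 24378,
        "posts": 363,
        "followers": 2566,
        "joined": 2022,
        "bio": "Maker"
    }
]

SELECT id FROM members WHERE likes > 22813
[]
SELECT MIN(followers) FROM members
1005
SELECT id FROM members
[1, 2, 3, 4, 5, 6, 7]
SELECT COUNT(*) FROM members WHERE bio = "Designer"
1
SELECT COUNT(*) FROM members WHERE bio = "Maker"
3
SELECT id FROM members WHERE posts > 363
[1]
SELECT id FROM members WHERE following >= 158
[1, 4]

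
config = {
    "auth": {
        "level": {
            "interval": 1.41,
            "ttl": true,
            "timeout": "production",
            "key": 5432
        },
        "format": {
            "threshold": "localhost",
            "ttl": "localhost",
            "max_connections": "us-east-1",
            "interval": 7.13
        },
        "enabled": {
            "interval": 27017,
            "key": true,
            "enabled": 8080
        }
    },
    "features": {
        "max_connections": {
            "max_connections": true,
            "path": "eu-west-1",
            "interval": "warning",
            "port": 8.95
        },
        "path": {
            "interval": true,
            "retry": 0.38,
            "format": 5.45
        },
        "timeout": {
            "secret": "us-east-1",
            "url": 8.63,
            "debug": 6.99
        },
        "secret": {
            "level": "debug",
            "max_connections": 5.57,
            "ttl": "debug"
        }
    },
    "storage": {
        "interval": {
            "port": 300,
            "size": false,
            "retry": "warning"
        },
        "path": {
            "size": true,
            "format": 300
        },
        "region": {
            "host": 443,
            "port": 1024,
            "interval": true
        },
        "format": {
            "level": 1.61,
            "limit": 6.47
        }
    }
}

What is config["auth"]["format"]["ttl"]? "localhost"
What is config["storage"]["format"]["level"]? 1.61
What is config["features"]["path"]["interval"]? True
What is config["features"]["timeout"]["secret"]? "us-east-1"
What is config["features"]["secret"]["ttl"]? "debug"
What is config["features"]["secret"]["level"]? "debug"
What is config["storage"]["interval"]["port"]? 300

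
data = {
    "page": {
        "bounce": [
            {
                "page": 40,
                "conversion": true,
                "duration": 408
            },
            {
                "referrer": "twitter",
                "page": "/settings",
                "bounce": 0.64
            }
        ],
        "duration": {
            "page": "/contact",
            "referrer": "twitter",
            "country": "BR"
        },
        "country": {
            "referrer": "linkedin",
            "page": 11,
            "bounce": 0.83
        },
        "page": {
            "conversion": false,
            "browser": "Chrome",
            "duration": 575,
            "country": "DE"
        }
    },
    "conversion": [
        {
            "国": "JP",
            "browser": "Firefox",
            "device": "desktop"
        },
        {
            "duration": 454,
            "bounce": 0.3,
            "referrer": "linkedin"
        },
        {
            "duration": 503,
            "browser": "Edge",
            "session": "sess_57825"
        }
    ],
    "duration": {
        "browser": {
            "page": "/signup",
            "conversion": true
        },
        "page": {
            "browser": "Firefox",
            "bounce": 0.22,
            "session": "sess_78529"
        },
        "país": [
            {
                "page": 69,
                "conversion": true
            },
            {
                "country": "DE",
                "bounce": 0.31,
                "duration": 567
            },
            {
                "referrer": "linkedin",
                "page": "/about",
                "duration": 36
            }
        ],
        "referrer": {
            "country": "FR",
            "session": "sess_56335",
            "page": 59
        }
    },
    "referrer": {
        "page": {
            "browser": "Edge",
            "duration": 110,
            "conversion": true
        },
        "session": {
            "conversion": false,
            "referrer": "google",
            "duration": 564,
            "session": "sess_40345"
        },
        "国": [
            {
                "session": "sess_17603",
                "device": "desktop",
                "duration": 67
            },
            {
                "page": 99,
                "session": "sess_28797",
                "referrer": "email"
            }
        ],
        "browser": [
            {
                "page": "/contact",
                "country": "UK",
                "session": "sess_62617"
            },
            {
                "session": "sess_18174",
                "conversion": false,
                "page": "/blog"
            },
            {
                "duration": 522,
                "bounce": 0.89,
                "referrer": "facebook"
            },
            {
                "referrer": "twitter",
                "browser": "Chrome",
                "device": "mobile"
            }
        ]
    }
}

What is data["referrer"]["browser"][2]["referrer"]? "facebook"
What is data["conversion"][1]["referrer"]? "linkedin"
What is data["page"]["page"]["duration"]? 575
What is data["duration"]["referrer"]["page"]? 59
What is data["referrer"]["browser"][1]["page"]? "/blog"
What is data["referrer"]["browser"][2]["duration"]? 522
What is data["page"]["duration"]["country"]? "BR"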